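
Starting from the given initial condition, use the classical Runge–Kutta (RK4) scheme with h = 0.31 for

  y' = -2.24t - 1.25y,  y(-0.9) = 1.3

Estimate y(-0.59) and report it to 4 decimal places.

1.3054

RK4: k1 = f(t_n, y_n); k2 = f(t_n + h/2, y_n + (h/2)·k1); k3 = f(t_n + h/2, y_n + (h/2)·k2); k4 = f(t_n + h, y_n + h·k3); y_{n+1} = y_n + (h/6)·(k1 + 2k2 + 2k3 + k4).
t=-0.900000, y=1.300000:
  k1 = f(-0.900000, 1.300000) = 0.391000
  k2 = f(-0.745000, 1.360605) = -0.031956
  k3 = f(-0.745000, 1.295047) = 0.049992
  k4 = f(-0.590000, 1.315497) = -0.322772
  y ← 1.300000 + (0.31/6)·(k1 + 2k2 + 2k3 + k4) = 1.305389
y(-0.59) ≈ 1.3054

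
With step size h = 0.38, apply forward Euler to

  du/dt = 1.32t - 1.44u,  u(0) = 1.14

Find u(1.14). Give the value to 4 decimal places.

0.5734

Euler: u_{n+1} = u_n + h·f(t_n, u_n).
t=0.000000, u=1.140000: f=-1.641600 → u ← 1.140000 + 0.38·(-1.641600) = 0.516192
t=0.380000, u=0.516192: f=-0.241716 → u ← 0.516192 + 0.38·(-0.241716) = 0.424340
t=0.760000, u=0.424340: f=0.392151 → u ← 0.424340 + 0.38·0.392151 = 0.573357
u(1.14) ≈ 0.5734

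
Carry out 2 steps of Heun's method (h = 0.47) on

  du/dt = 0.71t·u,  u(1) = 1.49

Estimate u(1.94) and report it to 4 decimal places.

3.8460

Heun: k1 = f(t_n, u_n); k2 = f(t_n + h, u_n + h·k1); u_{n+1} = u_n + (h/2)·(k1 + k2).
t=1.000000, u=1.490000:
  k1 = f(1.000000, 1.490000) = 1.057900
  k2 = f(1.470000, 1.987213) = 2.074054
  u ← 1.490000 + (0.47/2)·(1.057900 + 2.074054) = 2.226009
t=1.470000, u=2.226009:
  k1 = f(1.470000, 2.226009) = 2.323286
  k2 = f(1.940000, 3.317954) = 4.570149
  u ← 2.226009 + (0.47/2)·(2.323286 + 4.570149) = 3.845966
u(1.94) ≈ 3.8460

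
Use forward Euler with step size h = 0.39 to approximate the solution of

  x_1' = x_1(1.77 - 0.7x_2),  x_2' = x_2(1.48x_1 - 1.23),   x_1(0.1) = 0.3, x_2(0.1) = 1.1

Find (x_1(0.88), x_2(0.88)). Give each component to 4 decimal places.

0.6180, 0.5805

Euler on (x_1,x_2): x_1_{n+1} = x_1_n + h·x_1', x_2_{n+1} = x_2_n + h·x_2'.
0.100000: (0.300000, 1.100000); f=(0.300000, -0.864600) → (0.417000, 0.762806)
0.490000: (0.417000, 0.762806); f=(0.515427, -0.467478) → (0.618017, 0.580490)
(x_1(0.88), x_2(0.88)) ≈ (0.6180, 0.5805)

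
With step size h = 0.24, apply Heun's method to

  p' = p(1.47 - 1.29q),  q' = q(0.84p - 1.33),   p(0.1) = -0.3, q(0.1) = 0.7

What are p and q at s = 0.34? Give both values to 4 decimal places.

-0.3576, 0.4829

Heun on (p,q): k1 = f(s_n, state_n); k2 = f(s_n + h, state_n + h·k1); state_{n+1} = state_n + (h/2)·(k1 + k2).
0.100000: (-0.300000, 0.700000)
  k1 = (-0.170100, -1.107400)
  predictor → (-0.340824, 0.434224)
  k2 = (-0.310099, -0.701833)
  → (-0.357624, 0.482892)
(p(0.34), q(0.34)) ≈ (-0.3576, 0.4829)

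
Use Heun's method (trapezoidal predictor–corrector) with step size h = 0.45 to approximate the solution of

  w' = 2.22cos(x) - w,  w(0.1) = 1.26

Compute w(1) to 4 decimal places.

1.4938

Heun: k1 = f(x_n, w_n); k2 = f(x_n + h, w_n + h·k1); w_{n+1} = w_n + (h/2)·(k1 + k2).
x=0.100000, w=1.260000:
  k1 = f(0.100000, 1.260000) = 0.948909
  k2 = f(0.550000, 1.687009) = 0.205595
  w ← 1.260000 + (0.45/2)·(0.948909 + 0.205595) = 1.519764
x=0.550000, w=1.519764:
  k1 = f(0.550000, 1.519764) = 0.372841
  k2 = f(1.000000, 1.687542) = -0.488071
  w ← 1.519764 + (0.45/2)·(0.372841 + (-0.488071)) = 1.493837
w(1) ≈ 1.4938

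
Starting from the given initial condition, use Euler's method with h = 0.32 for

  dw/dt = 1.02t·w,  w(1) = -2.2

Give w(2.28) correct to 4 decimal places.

Euler: w_{n+1} = w_n + h·f(t_n, w_n).
t=1.000000, w=-2.200000: f=-2.244000 → w ← -2.200000 + 0.32·(-2.244000) = -2.918080
t=1.320000, w=-2.918080: f=-3.928903 → w ← -2.918080 + 0.32·(-3.928903) = -4.175329
t=1.640000, w=-4.175329: f=-6.984490 → w ← -4.175329 + 0.32·(-6.984490) = -6.410366
t=1.960000, w=-6.410366: f=-12.815603 → w ← -6.410366 + 0.32·(-12.815603) = -10.511359
w(2.28) ≈ -10.5114

-10.5114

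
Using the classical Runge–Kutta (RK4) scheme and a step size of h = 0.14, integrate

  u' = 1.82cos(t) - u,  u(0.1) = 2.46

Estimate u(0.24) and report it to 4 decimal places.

RK4: k1 = f(t_n, u_n); k2 = f(t_n + h/2, u_n + (h/2)·k1); k3 = f(t_n + h/2, u_n + (h/2)·k2); k4 = f(t_n + h, u_n + h·k3); u_{n+1} = u_n + (h/6)·(k1 + 2k2 + 2k3 + k4).
t=0.100000, u=2.460000:
  k1 = f(0.100000, 2.460000) = -0.649092
  k2 = f(0.170000, 2.414564) = -0.620799
  k3 = f(0.170000, 2.416544) = -0.622780
  k4 = f(0.240000, 2.372811) = -0.604976
  u ← 2.460000 + (0.14/6)·(k1 + 2k2 + 2k3 + k4) = 2.372705
u(0.24) ≈ 2.3727

2.3727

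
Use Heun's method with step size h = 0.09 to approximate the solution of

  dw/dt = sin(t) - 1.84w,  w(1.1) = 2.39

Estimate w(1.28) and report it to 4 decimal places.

Heun: k1 = f(t_n, w_n); k2 = f(t_n + h, w_n + h·k1); w_{n+1} = w_n + (h/2)·(k1 + k2).
t=1.100000, w=2.390000:
  k1 = f(1.100000, 2.390000) = -3.506393
  k2 = f(1.190000, 2.074425) = -2.888572
  w ← 2.390000 + (0.09/2)·(-3.506393 + (-2.888572)) = 2.102227
t=1.190000, w=2.102227:
  k1 = f(1.190000, 2.102227) = -2.939728
  k2 = f(1.280000, 1.837651) = -2.423262
  w ← 2.102227 + (0.09/2)·(-2.939728 + (-2.423262)) = 1.860892
w(1.28) ≈ 1.8609

1.8609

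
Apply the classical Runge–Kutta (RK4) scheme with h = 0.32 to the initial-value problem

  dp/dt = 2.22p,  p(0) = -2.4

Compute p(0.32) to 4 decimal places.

RK4: k1 = f(t_n, p_n); k2 = f(t_n + h/2, p_n + (h/2)·k1); k3 = f(t_n + h/2, p_n + (h/2)·k2); k4 = f(t_n + h, p_n + h·k3); p_{n+1} = p_n + (h/6)·(k1 + 2k2 + 2k3 + k4).
t=0.000000, p=-2.400000:
  k1 = f(0.000000, -2.400000) = -5.328000
  k2 = f(0.160000, -3.252480) = -7.220506
  k3 = f(0.160000, -3.555281) = -7.892724
  k4 = f(0.320000, -4.925672) = -10.934991
  p ← -2.400000 + (0.32/6)·(k1 + 2k2 + 2k3 + k4) = -4.879437
p(0.32) ≈ -4.8794

-4.8794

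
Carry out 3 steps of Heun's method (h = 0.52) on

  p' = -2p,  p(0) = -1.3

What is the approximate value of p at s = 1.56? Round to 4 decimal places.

Heun: k1 = f(s_n, p_n); k2 = f(s_n + h, p_n + h·k1); p_{n+1} = p_n + (h/2)·(k1 + k2).
s=0.000000, p=-1.300000:
  k1 = f(0.000000, -1.300000) = 2.600000
  k2 = f(0.520000, 0.052000) = -0.104000
  p ← -1.300000 + (0.52/2)·(2.600000 + (-0.104000)) = -0.651040
s=0.520000, p=-0.651040:
  k1 = f(0.520000, -0.651040) = 1.302080
  k2 = f(1.040000, 0.026042) = -0.052083
  p ← -0.651040 + (0.52/2)·(1.302080 + (-0.052083)) = -0.326041
s=1.040000, p=-0.326041:
  k1 = f(1.040000, -0.326041) = 0.652082
  k2 = f(1.560000, 0.013042) = -0.026083
  p ← -0.326041 + (0.52/2)·(0.652082 + (-0.026083)) = -0.163281
p(1.56) ≈ -0.1633

-0.1633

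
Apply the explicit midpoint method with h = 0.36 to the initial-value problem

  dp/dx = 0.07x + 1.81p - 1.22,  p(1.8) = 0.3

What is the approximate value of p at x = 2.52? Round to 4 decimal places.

-0.4281

Midpoint: k1 = f(x_n, p_n); k2 = f(x_n + h/2, p_n + (h/2)·k1); p_{n+1} = p_n + h·k2.
x=1.800000, p=0.300000:
  k1 = f(1.800000, 0.300000) = -0.551000
  k2 = f(1.980000, 0.200820) = -0.717916
  p ← 0.300000 + 0.36·(-0.717916) = 0.041550
x=2.160000, p=0.041550:
  k1 = f(2.160000, 0.041550) = -0.993594
  k2 = f(2.340000, -0.137297) = -1.304707
  p ← 0.041550 + 0.36·(-1.304707) = -0.428144
p(2.52) ≈ -0.4281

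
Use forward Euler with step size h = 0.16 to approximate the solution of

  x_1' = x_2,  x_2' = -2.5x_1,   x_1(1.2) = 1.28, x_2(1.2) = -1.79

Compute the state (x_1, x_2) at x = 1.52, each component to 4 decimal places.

0.6253, -2.6994

Euler on (x_1,x_2): x_1_{n+1} = x_1_n + h·x_1', x_2_{n+1} = x_2_n + h·x_2'.
1.200000: (1.280000, -1.790000); f=(-1.790000, -3.200000) → (0.993600, -2.302000)
1.360000: (0.993600, -2.302000); f=(-2.302000, -2.484000) → (0.625280, -2.699440)
(x_1(1.52), x_2(1.52)) ≈ (0.6253, -2.6994)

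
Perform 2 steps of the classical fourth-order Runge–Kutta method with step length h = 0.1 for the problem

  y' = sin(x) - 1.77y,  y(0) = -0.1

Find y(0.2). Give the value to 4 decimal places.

-0.0524

RK4: k1 = f(x_n, y_n); k2 = f(x_n + h/2, y_n + (h/2)·k1); k3 = f(x_n + h/2, y_n + (h/2)·k2); k4 = f(x_n + h, y_n + h·k3); y_{n+1} = y_n + (h/6)·(k1 + 2k2 + 2k3 + k4).
x=0.000000, y=-0.100000:
  k1 = f(0.000000, -0.100000) = 0.177000
  k2 = f(0.050000, -0.091150) = 0.211315
  k3 = f(0.050000, -0.089434) = 0.208278
  k4 = f(0.100000, -0.079172) = 0.239968
  y ← -0.100000 + (0.1/6)·(k1 + 2k2 + 2k3 + k4) = -0.079064
x=0.100000, y=-0.079064:
  k1 = f(0.100000, -0.079064) = 0.239777
  k2 = f(0.150000, -0.067075) = 0.268161
  k3 = f(0.150000, -0.065656) = 0.265649
  k4 = f(0.200000, -0.052499) = 0.291593
  y ← -0.079064 + (0.1/6)·(k1 + 2k2 + 2k3 + k4) = -0.052414
y(0.2) ≈ -0.0524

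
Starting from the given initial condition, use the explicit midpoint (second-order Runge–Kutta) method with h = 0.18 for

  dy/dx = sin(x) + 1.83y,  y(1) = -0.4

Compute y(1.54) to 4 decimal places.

-0.2228

Midpoint: k1 = f(x_n, y_n); k2 = f(x_n + h/2, y_n + (h/2)·k1); y_{n+1} = y_n + h·k2.
x=1.000000, y=-0.400000:
  k1 = f(1.000000, -0.400000) = 0.109471
  k2 = f(1.090000, -0.390148) = 0.172657
  y ← -0.400000 + 0.18·0.172657 = -0.368922
x=1.180000, y=-0.368922:
  k1 = f(1.180000, -0.368922) = 0.249479
  k2 = f(1.270000, -0.346469) = 0.321063
  y ← -0.368922 + 0.18·0.321063 = -0.311130
x=1.360000, y=-0.311130:
  k1 = f(1.360000, -0.311130) = 0.408496
  k2 = f(1.450000, -0.274366) = 0.490624
  y ← -0.311130 + 0.18·0.490624 = -0.222818
y(1.54) ≈ -0.2228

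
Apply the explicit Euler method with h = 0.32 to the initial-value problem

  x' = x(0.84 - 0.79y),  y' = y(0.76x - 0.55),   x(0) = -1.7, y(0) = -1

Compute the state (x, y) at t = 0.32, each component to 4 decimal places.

-2.5867, -0.4106

Euler on (x,y): x_{n+1} = x_n + h·x', y_{n+1} = y_n + h·y'.
0.000000: (-1.700000, -1.000000); f=(-2.771000, 1.842000) → (-2.586720, -0.410560)
(x(0.32), y(0.32)) ≈ (-2.5867, -0.4106)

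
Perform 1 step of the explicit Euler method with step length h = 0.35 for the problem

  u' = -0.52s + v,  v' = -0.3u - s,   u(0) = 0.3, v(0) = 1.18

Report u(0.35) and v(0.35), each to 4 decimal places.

Euler on (u,v): u_{n+1} = u_n + h·u', v_{n+1} = v_n + h·v'.
0.000000: (0.300000, 1.180000); f=(1.180000, -0.090000) → (0.713000, 1.148500)
(u(0.35), v(0.35)) ≈ (0.7130, 1.1485)

0.7130, 1.1485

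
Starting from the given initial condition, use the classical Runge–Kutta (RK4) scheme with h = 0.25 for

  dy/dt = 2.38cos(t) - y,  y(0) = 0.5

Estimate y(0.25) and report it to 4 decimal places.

0.9100

RK4: k1 = f(t_n, y_n); k2 = f(t_n + h/2, y_n + (h/2)·k1); k3 = f(t_n + h/2, y_n + (h/2)·k2); k4 = f(t_n + h, y_n + h·k3); y_{n+1} = y_n + (h/6)·(k1 + 2k2 + 2k3 + k4).
t=0.000000, y=0.500000:
  k1 = f(0.000000, 0.500000) = 1.880000
  k2 = f(0.125000, 0.735000) = 1.626430
  k3 = f(0.125000, 0.703304) = 1.658127
  k4 = f(0.250000, 0.914532) = 1.391480
  y ← 0.500000 + (0.25/6)·(k1 + 2k2 + 2k3 + k4) = 0.910025
y(0.25) ≈ 0.9100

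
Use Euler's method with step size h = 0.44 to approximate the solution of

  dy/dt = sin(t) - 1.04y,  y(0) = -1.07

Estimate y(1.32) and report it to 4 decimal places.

Euler: y_{n+1} = y_n + h·f(t_n, y_n).
t=0.000000, y=-1.070000: f=1.112800 → y ← -1.070000 + 0.44·1.112800 = -0.580368
t=0.440000, y=-0.580368: f=1.029522 → y ← -0.580368 + 0.44·1.029522 = -0.127378
t=0.880000, y=-0.127378: f=0.903212 → y ← -0.127378 + 0.44·0.903212 = 0.270035
y(1.32) ≈ 0.2700

0.2700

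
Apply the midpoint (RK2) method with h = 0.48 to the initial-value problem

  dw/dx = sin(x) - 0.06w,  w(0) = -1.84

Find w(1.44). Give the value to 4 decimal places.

-0.8339

Midpoint: k1 = f(x_n, w_n); k2 = f(x_n + h/2, w_n + (h/2)·k1); w_{n+1} = w_n + h·k2.
x=0.000000, w=-1.840000:
  k1 = f(0.000000, -1.840000) = 0.110400
  k2 = f(0.240000, -1.813504) = 0.346513
  w ← -1.840000 + 0.48·0.346513 = -1.673674
x=0.480000, w=-1.673674:
  k1 = f(0.480000, -1.673674) = 0.562200
  k2 = f(0.720000, -1.538746) = 0.751709
  w ← -1.673674 + 0.48·0.751709 = -1.312853
x=0.960000, w=-1.312853:
  k1 = f(0.960000, -1.312853) = 0.897963
  k2 = f(1.200000, -1.097342) = 0.997880
  w ← -1.312853 + 0.48·0.997880 = -0.833871
w(1.44) ≈ -0.8339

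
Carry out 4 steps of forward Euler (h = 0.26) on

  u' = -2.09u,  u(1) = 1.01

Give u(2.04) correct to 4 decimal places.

0.0439

Euler: u_{n+1} = u_n + h·f(x_n, u_n).
x=1.000000, u=1.010000: f=-2.110900 → u ← 1.010000 + 0.26·(-2.110900) = 0.461166
x=1.260000, u=0.461166: f=-0.963837 → u ← 0.461166 + 0.26·(-0.963837) = 0.210568
x=1.520000, u=0.210568: f=-0.440088 → u ← 0.210568 + 0.26·(-0.440088) = 0.096146
x=1.780000, u=0.096146: f=-0.200944 → u ← 0.096146 + 0.26·(-0.200944) = 0.043900
u(2.04) ≈ 0.0439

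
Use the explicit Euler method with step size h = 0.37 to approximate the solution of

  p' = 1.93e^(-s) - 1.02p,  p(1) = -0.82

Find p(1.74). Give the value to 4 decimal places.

0.0272

Euler: p_{n+1} = p_n + h·f(s_n, p_n).
s=1.000000, p=-0.820000: f=1.546407 → p ← -0.820000 + 0.37·1.546407 = -0.247829
s=1.370000, p=-0.247829: f=0.743212 → p ← -0.247829 + 0.37·0.743212 = 0.027159
p(1.74) ≈ 0.0272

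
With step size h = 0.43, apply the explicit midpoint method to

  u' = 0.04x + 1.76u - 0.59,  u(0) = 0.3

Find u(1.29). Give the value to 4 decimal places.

Midpoint: k1 = f(x_n, u_n); k2 = f(x_n + h/2, u_n + (h/2)·k1); u_{n+1} = u_n + h·k2.
x=0.000000, u=0.300000:
  k1 = f(0.000000, 0.300000) = -0.062000
  k2 = f(0.215000, 0.286670) = -0.076861
  u ← 0.300000 + 0.43·(-0.076861) = 0.266950
x=0.430000, u=0.266950:
  k1 = f(0.430000, 0.266950) = -0.102968
  k2 = f(0.645000, 0.244812) = -0.133331
  u ← 0.266950 + 0.43·(-0.133331) = 0.209617
x=0.860000, u=0.209617:
  k1 = f(0.860000, 0.209617) = -0.186673
  k2 = f(1.075000, 0.169483) = -0.248711
  u ← 0.209617 + 0.43·(-0.248711) = 0.102672
u(1.29) ≈ 0.1027

0.1027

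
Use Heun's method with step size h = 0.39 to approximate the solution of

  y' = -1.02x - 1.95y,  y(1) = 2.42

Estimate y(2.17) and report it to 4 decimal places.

Heun: k1 = f(x_n, y_n); k2 = f(x_n + h, y_n + h·k1); y_{n+1} = y_n + (h/2)·(k1 + k2).
x=1.000000, y=2.420000:
  k1 = f(1.000000, 2.420000) = -5.739000
  k2 = f(1.390000, 0.181790) = -1.772291
  y ← 2.420000 + (0.39/2)·(-5.739000 + (-1.772291)) = 0.955298
x=1.390000, y=0.955298:
  k1 = f(1.390000, 0.955298) = -3.280632
  k2 = f(1.780000, -0.324148) = -1.183511
  y ← 0.955298 + (0.39/2)·(-3.280632 + (-1.183511)) = 0.084790
x=1.780000, y=0.084790:
  k1 = f(1.780000, 0.084790) = -1.980941
  k2 = f(2.170000, -0.687777) = -0.872235
  y ← 0.084790 + (0.39/2)·(-1.980941 + (-0.872235)) = -0.471579
y(2.17) ≈ -0.4716

-0.4716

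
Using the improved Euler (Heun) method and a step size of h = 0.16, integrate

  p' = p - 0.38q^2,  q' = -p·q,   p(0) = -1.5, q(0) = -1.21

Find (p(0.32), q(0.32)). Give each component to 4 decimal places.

Heun on (p,q): k1 = f(s_n, state_n); k2 = f(s_n + h, state_n + h·k1); state_{n+1} = state_n + (h/2)·(k1 + k2).
0.000000: (-1.500000, -1.210000)
  k1 = (-2.056358, -1.815000)
  predictor → (-1.829017, -1.500400)
  k2 = (-2.684473, -2.744258)
  → (-1.879267, -1.574741)
0.160000: (-1.879267, -1.574741)
  k1 = (-2.821594, -2.959357)
  predictor → (-2.330721, -2.048238)
  k2 = (-3.924927, -4.773872)
  → (-2.418988, -2.193399)
(p(0.32), q(0.32)) ≈ (-2.4190, -2.1934)

-2.4190, -2.1934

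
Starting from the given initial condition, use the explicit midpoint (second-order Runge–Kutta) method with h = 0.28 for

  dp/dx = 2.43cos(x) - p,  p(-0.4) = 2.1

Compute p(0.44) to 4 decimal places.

2.2480

Midpoint: k1 = f(x_n, p_n); k2 = f(x_n + h/2, p_n + (h/2)·k1); p_{n+1} = p_n + h·k2.
x=-0.400000, p=2.100000:
  k1 = f(-0.400000, 2.100000) = 0.138178
  k2 = f(-0.260000, 2.119345) = 0.228983
  p ← 2.100000 + 0.28·0.228983 = 2.164115
x=-0.120000, p=2.164115:
  k1 = f(-0.120000, 2.164115) = 0.248410
  k2 = f(0.020000, 2.198893) = 0.230621
  p ← 2.164115 + 0.28·0.230621 = 2.228689
x=0.160000, p=2.228689:
  k1 = f(0.160000, 2.228689) = 0.170273
  k2 = f(0.300000, 2.252527) = 0.068940
  p ← 2.228689 + 0.28·0.068940 = 2.247992
p(0.44) ≈ 2.2480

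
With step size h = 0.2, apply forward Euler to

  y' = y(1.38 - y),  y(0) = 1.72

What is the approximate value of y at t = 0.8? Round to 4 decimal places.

Euler: y_{n+1} = y_n + h·f(t_n, y_n).
t=0.000000, y=1.720000: f=-0.584800 → y ← 1.720000 + 0.2·(-0.584800) = 1.603040
t=0.200000, y=1.603040: f=-0.357542 → y ← 1.603040 + 0.2·(-0.357542) = 1.531532
t=0.400000, y=1.531532: f=-0.232075 → y ← 1.531532 + 0.2·(-0.232075) = 1.485117
t=0.600000, y=1.485117: f=-0.156110 → y ← 1.485117 + 0.2·(-0.156110) = 1.453894
y(0.8) ≈ 1.4539

1.4539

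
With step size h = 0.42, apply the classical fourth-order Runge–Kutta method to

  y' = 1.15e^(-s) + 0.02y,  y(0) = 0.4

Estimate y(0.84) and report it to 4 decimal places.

1.0666

RK4: k1 = f(s_n, y_n); k2 = f(s_n + h/2, y_n + (h/2)·k1); k3 = f(s_n + h/2, y_n + (h/2)·k2); k4 = f(s_n + h, y_n + h·k3); y_{n+1} = y_n + (h/6)·(k1 + 2k2 + 2k3 + k4).
s=0.000000, y=0.400000:
  k1 = f(0.000000, 0.400000) = 1.158000
  k2 = f(0.210000, 0.643180) = 0.945035
  k3 = f(0.210000, 0.598457) = 0.944141
  k4 = f(0.420000, 0.796539) = 0.771535
  y ← 0.400000 + (0.42/6)·(k1 + 2k2 + 2k3 + k4) = 0.799552
s=0.420000, y=0.799552:
  k1 = f(0.420000, 0.799552) = 0.771595
  k2 = f(0.630000, 0.961587) = 0.631712
  k3 = f(0.630000, 0.932212) = 0.631125
  k4 = f(0.840000, 1.064625) = 0.517760
  y ← 0.799552 + (0.42/6)·(k1 + 2k2 + 2k3 + k4) = 1.066604
y(0.84) ≈ 1.0666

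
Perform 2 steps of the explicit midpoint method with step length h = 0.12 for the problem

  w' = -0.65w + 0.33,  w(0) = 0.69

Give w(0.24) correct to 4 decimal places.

0.6637

Midpoint: k1 = f(x_n, w_n); k2 = f(x_n + h/2, w_n + (h/2)·k1); w_{n+1} = w_n + h·k2.
x=0.000000, w=0.690000:
  k1 = f(0.000000, 0.690000) = -0.118500
  k2 = f(0.060000, 0.682890) = -0.113878
  w ← 0.690000 + 0.12·(-0.113878) = 0.676335
x=0.120000, w=0.676335:
  k1 = f(0.120000, 0.676335) = -0.109617
  k2 = f(0.180000, 0.669758) = -0.105342
  w ← 0.676335 + 0.12·(-0.105342) = 0.663693
w(0.24) ≈ 0.6637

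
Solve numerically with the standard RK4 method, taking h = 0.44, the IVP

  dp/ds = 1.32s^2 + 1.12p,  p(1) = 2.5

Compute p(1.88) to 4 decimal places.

10.5240

RK4: k1 = f(s_n, p_n); k2 = f(s_n + h/2, p_n + (h/2)·k1); k3 = f(s_n + h/2, p_n + (h/2)·k2); k4 = f(s_n + h, p_n + h·k3); p_{n+1} = p_n + (h/6)·(k1 + 2k2 + 2k3 + k4).
s=1.000000, p=2.500000:
  k1 = f(1.000000, 2.500000) = 4.120000
  k2 = f(1.220000, 3.406400) = 5.779856
  k3 = f(1.220000, 3.771568) = 6.188845
  k4 = f(1.440000, 5.223092) = 8.587015
  p ← 2.500000 + (0.44/6)·(k1 + 2k2 + 2k3 + k4) = 5.187257
s=1.440000, p=5.187257:
  k1 = f(1.440000, 5.187257) = 8.546880
  k2 = f(1.660000, 7.067571) = 11.553071
  k3 = f(1.660000, 7.728933) = 12.293797
  k4 = f(1.880000, 10.596528) = 16.533519
  p ← 5.187257 + (0.44/6)·(k1 + 2k2 + 2k3 + k4) = 10.524027
p(1.88) ≈ 10.5240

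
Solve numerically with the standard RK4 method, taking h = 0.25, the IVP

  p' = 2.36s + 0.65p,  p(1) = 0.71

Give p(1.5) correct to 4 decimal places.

RK4: k1 = f(s_n, p_n); k2 = f(s_n + h/2, p_n + (h/2)·k1); k3 = f(s_n + h/2, p_n + (h/2)·k2); k4 = f(s_n + h, p_n + h·k3); p_{n+1} = p_n + (h/6)·(k1 + 2k2 + 2k3 + k4).
s=1.000000, p=0.710000:
  k1 = f(1.000000, 0.710000) = 2.821500
  k2 = f(1.125000, 1.062688) = 3.345747
  k3 = f(1.125000, 1.128218) = 3.388342
  k4 = f(1.250000, 1.557085) = 3.962106
  p ← 0.710000 + (0.25/6)·(k1 + 2k2 + 2k3 + k4) = 1.553824
s=1.250000, p=1.553824:
  k1 = f(1.250000, 1.553824) = 3.959986
  k2 = f(1.375000, 2.048823) = 4.576735
  k3 = f(1.375000, 2.125916) = 4.626845
  k4 = f(1.500000, 2.710536) = 5.301848
  p ← 1.553824 + (0.25/6)·(k1 + 2k2 + 2k3 + k4) = 2.706699
p(1.5) ≈ 2.7067

2.7067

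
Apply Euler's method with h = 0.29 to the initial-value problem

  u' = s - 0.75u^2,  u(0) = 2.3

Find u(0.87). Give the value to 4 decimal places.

Euler: u_{n+1} = u_n + h·f(s_n, u_n).
s=0.000000, u=2.300000: f=-3.967500 → u ← 2.300000 + 0.29·(-3.967500) = 1.149425
s=0.290000, u=1.149425: f=-0.700883 → u ← 1.149425 + 0.29·(-0.700883) = 0.946169
s=0.580000, u=0.946169: f=-0.091427 → u ← 0.946169 + 0.29·(-0.091427) = 0.919655
u(0.87) ≈ 0.9197

0.9197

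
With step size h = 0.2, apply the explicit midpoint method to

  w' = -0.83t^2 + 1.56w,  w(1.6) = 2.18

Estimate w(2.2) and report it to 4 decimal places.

2.7157

Midpoint: k1 = f(t_n, w_n); k2 = f(t_n + h/2, w_n + (h/2)·k1); w_{n+1} = w_n + h·k2.
t=1.600000, w=2.180000:
  k1 = f(1.600000, 2.180000) = 1.276000
  k2 = f(1.700000, 2.307600) = 1.201156
  w ← 2.180000 + 0.2·1.201156 = 2.420231
t=1.800000, w=2.420231:
  k1 = f(1.800000, 2.420231) = 1.086361
  k2 = f(1.900000, 2.528867) = 0.948733
  w ← 2.420231 + 0.2·0.948733 = 2.609978
t=2.000000, w=2.609978:
  k1 = f(2.000000, 2.609978) = 0.751565
  k2 = f(2.100000, 2.685134) = 0.528510
  w ← 2.609978 + 0.2·0.528510 = 2.715680
w(2.2) ≈ 2.7157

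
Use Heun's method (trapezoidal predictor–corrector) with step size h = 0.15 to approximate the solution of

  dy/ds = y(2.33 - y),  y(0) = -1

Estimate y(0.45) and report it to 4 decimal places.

Heun: k1 = f(s_n, y_n); k2 = f(s_n + h, y_n + h·k1); y_{n+1} = y_n + (h/2)·(k1 + k2).
s=0.000000, y=-1.000000:
  k1 = f(0.000000, -1.000000) = -3.330000
  k2 = f(0.150000, -1.499500) = -5.742335
  y ← -1.000000 + (0.15/2)·(-3.330000 + (-5.742335)) = -1.680425
s=0.150000, y=-1.680425:
  k1 = f(0.150000, -1.680425) = -6.739219
  k2 = f(0.300000, -2.691308) = -13.513887
  y ← -1.680425 + (0.15/2)·(-6.739219 + (-13.513887)) = -3.199408
s=0.300000, y=-3.199408:
  k1 = f(0.300000, -3.199408) = -17.690833
  k2 = f(0.450000, -5.853033) = -47.895563
  y ← -3.199408 + (0.15/2)·(-17.690833 + (-47.895563)) = -8.118388
y(0.45) ≈ -8.1184

-8.1184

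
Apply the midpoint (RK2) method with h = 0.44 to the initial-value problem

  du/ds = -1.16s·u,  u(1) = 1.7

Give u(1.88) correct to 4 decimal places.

Midpoint: k1 = f(s_n, u_n); k2 = f(s_n + h/2, u_n + (h/2)·k1); u_{n+1} = u_n + h·k2.
s=1.000000, u=1.700000:
  k1 = f(1.000000, 1.700000) = -1.972000
  k2 = f(1.220000, 1.266160) = -1.791870
  u ← 1.700000 + 0.44·(-1.791870) = 0.911577
s=1.440000, u=0.911577:
  k1 = f(1.440000, 0.911577) = -1.522699
  k2 = f(1.660000, 0.576584) = -1.110269
  u ← 0.911577 + 0.44·(-1.110269) = 0.423059
u(1.88) ≈ 0.4231

0.4231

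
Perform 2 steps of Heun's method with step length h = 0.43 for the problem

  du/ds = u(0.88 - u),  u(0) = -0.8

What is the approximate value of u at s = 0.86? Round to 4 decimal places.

-6.4910

Heun: k1 = f(s_n, u_n); k2 = f(s_n + h, u_n + h·k1); u_{n+1} = u_n + (h/2)·(k1 + k2).
s=0.000000, u=-0.800000:
  k1 = f(0.000000, -0.800000) = -1.344000
  k2 = f(0.430000, -1.377920) = -3.111233
  u ← -0.800000 + (0.43/2)·(-1.344000 + (-3.111233)) = -1.757875
s=0.430000, u=-1.757875:
  k1 = f(0.430000, -1.757875) = -4.637055
  k2 = f(0.860000, -3.751809) = -17.377661
  u ← -1.757875 + (0.43/2)·(-4.637055 + (-17.377661)) = -6.491039
u(0.86) ≈ -6.4910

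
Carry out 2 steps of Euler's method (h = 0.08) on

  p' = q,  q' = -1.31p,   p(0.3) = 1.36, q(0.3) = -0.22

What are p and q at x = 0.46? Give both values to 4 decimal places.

1.3134, -0.5032

Euler on (p,q): p_{n+1} = p_n + h·p', q_{n+1} = q_n + h·q'.
0.300000: (1.360000, -0.220000); f=(-0.220000, -1.781600) → (1.342400, -0.362528)
0.380000: (1.342400, -0.362528); f=(-0.362528, -1.758544) → (1.313398, -0.503212)
(p(0.46), q(0.46)) ≈ (1.3134, -0.5032)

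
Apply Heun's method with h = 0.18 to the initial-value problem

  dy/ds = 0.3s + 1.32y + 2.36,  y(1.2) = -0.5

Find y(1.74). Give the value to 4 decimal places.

1.1590

Heun: k1 = f(s_n, y_n); k2 = f(s_n + h, y_n + h·k1); y_{n+1} = y_n + (h/2)·(k1 + k2).
s=1.200000, y=-0.500000:
  k1 = f(1.200000, -0.500000) = 2.060000
  k2 = f(1.380000, -0.129200) = 2.603456
  y ← -0.500000 + (0.18/2)·(2.060000 + 2.603456) = -0.080289
s=1.380000, y=-0.080289:
  k1 = f(1.380000, -0.080289) = 2.668019
  k2 = f(1.560000, 0.399954) = 3.355940
  y ← -0.080289 + (0.18/2)·(2.668019 + 3.355940) = 0.461867
s=1.560000, y=0.461867:
  k1 = f(1.560000, 0.461867) = 3.437665
  k2 = f(1.740000, 1.080647) = 4.308454
  y ← 0.461867 + (0.18/2)·(3.437665 + 4.308454) = 1.159018
y(1.74) ≈ 1.1590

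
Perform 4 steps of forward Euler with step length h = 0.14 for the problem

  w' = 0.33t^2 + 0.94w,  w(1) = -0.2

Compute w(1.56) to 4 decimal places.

Euler: w_{n+1} = w_n + h·f(t_n, w_n).
t=1.000000, w=-0.200000: f=0.142000 → w ← -0.200000 + 0.14·0.142000 = -0.180120
t=1.140000, w=-0.180120: f=0.259555 → w ← -0.180120 + 0.14·0.259555 = -0.143782
t=1.280000, w=-0.143782: f=0.405517 → w ← -0.143782 + 0.14·0.405517 = -0.087010
t=1.420000, w=-0.087010: f=0.583623 → w ← -0.087010 + 0.14·0.583623 = -0.005303
w(1.56) ≈ -0.0053

-0.0053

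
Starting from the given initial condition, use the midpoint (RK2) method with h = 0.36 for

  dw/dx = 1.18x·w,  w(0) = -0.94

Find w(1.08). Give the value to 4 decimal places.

-1.8179

Midpoint: k1 = f(x_n, w_n); k2 = f(x_n + h/2, w_n + (h/2)·k1); w_{n+1} = w_n + h·k2.
x=0.000000, w=-0.940000:
  k1 = f(0.000000, -0.940000) = 0.000000
  k2 = f(0.180000, -0.940000) = -0.199656
  w ← -0.940000 + 0.36·(-0.199656) = -1.011876
x=0.360000, w=-1.011876:
  k1 = f(0.360000, -1.011876) = -0.429845
  k2 = f(0.540000, -1.089248) = -0.694069
  w ← -1.011876 + 0.36·(-0.694069) = -1.261741
x=0.720000, w=-1.261741:
  k1 = f(0.720000, -1.261741) = -1.071975
  k2 = f(0.900000, -1.454697) = -1.544888
  w ← -1.261741 + 0.36·(-1.544888) = -1.817901
w(1.08) ≈ -1.8179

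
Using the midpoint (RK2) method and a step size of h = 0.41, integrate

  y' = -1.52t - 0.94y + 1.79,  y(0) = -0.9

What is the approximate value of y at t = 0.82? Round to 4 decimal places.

0.1515

Midpoint: k1 = f(t_n, y_n); k2 = f(t_n + h/2, y_n + (h/2)·k1); y_{n+1} = y_n + h·k2.
t=0.000000, y=-0.900000:
  k1 = f(0.000000, -0.900000) = 2.636000
  k2 = f(0.205000, -0.359620) = 1.816443
  y ← -0.900000 + 0.41·1.816443 = -0.155258
t=0.410000, y=-0.155258:
  k1 = f(0.410000, -0.155258) = 1.312743
  k2 = f(0.615000, 0.113854) = 0.748177
  y ← -0.155258 + 0.41·0.748177 = 0.151494
y(0.82) ≈ 0.1515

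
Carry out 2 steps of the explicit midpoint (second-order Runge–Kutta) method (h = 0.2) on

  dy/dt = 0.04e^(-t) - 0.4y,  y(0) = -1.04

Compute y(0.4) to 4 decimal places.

-0.8743

Midpoint: k1 = f(t_n, y_n); k2 = f(t_n + h/2, y_n + (h/2)·k1); y_{n+1} = y_n + h·k2.
t=0.000000, y=-1.040000:
  k1 = f(0.000000, -1.040000) = 0.456000
  k2 = f(0.100000, -0.994400) = 0.433953
  y ← -1.040000 + 0.2·0.433953 = -0.953209
t=0.200000, y=-0.953209:
  k1 = f(0.200000, -0.953209) = 0.414033
  k2 = f(0.300000, -0.911806) = 0.394355
  y ← -0.953209 + 0.2·0.394355 = -0.874338
y(0.4) ≈ -0.8743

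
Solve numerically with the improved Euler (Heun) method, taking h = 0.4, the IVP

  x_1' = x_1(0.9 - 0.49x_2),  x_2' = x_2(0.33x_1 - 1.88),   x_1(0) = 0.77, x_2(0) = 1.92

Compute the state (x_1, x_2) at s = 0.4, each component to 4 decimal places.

Heun on (x_1,x_2): k1 = f(s_n, state_n); k2 = f(s_n + h, state_n + h·k1); state_{n+1} = state_n + (h/2)·(k1 + k2).
0.000000: (0.770000, 1.920000)
  k1 = (-0.031416, -3.121728)
  predictor → (0.757434, 0.671309)
  k2 = (0.432539, -1.094265)
  → (0.850225, 1.076801)
(x_1(0.4), x_2(0.4)) ≈ (0.8502, 1.0768)

0.8502, 1.0768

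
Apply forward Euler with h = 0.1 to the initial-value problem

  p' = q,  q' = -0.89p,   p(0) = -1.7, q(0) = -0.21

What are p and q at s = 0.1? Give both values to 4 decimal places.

-1.7210, -0.0587

Euler on (p,q): p_{n+1} = p_n + h·p', q_{n+1} = q_n + h·q'.
0.000000: (-1.700000, -0.210000); f=(-0.210000, 1.513000) → (-1.721000, -0.058700)
(p(0.1), q(0.1)) ≈ (-1.7210, -0.0587)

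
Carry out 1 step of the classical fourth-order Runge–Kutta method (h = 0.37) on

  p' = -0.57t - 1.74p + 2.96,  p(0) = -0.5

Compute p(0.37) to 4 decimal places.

0.5111

RK4: k1 = f(t_n, p_n); k2 = f(t_n + h/2, p_n + (h/2)·k1); k3 = f(t_n + h/2, p_n + (h/2)·k2); k4 = f(t_n + h, p_n + h·k3); p_{n+1} = p_n + (h/6)·(k1 + 2k2 + 2k3 + k4).
t=0.000000, p=-0.500000:
  k1 = f(0.000000, -0.500000) = 3.830000
  k2 = f(0.185000, 0.208550) = 2.491673
  k3 = f(0.185000, -0.039040) = 2.922480
  k4 = f(0.370000, 0.581318) = 1.737607
  p ← -0.500000 + (0.37/6)·(k1 + 2k2 + 2k3 + k4) = 0.511081
p(0.37) ≈ 0.5111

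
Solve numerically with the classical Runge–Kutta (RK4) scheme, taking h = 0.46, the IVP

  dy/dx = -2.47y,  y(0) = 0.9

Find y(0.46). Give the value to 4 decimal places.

RK4: k1 = f(x_n, y_n); k2 = f(x_n + h/2, y_n + (h/2)·k1); k3 = f(x_n + h/2, y_n + (h/2)·k2); k4 = f(x_n + h, y_n + h·k3); y_{n+1} = y_n + (h/6)·(k1 + 2k2 + 2k3 + k4).
x=0.000000, y=0.900000:
  k1 = f(0.000000, 0.900000) = -2.223000
  k2 = f(0.230000, 0.388710) = -0.960114
  k3 = f(0.230000, 0.679174) = -1.677559
  k4 = f(0.460000, 0.128323) = -0.316957
  y ← 0.900000 + (0.46/6)·(k1 + 2k2 + 2k3 + k4) = 0.300827
y(0.46) ≈ 0.3008

0.3008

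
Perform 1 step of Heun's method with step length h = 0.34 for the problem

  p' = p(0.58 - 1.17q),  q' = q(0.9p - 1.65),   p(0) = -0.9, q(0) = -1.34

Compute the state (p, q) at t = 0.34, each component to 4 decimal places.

Heun on (p,q): k1 = f(t_n, state_n); k2 = f(t_n + h, state_n + h·k1); state_{n+1} = state_n + (h/2)·(k1 + k2).
0.000000: (-0.900000, -1.340000)
  k1 = (-1.933020, 3.296400)
  predictor → (-1.557227, -0.219224)
  k2 = (-1.302608, 0.668963)
  → (-1.450057, -0.665888)
(p(0.34), q(0.34)) ≈ (-1.4501, -0.6659)

-1.4501, -0.6659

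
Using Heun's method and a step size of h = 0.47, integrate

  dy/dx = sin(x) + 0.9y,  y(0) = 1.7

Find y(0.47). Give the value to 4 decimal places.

2.6776

Heun: k1 = f(x_n, y_n); k2 = f(x_n + h, y_n + h·k1); y_{n+1} = y_n + (h/2)·(k1 + k2).
x=0.000000, y=1.700000:
  k1 = f(0.000000, 1.700000) = 1.530000
  k2 = f(0.470000, 2.419100) = 2.630076
  y ← 1.700000 + (0.47/2)·(1.530000 + 2.630076) = 2.677618
y(0.47) ≈ 2.6776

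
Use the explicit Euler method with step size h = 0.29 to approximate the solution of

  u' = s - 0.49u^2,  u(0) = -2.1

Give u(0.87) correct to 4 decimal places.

-5.4752

Euler: u_{n+1} = u_n + h·f(s_n, u_n).
s=0.000000, u=-2.100000: f=-2.160900 → u ← -2.100000 + 0.29·(-2.160900) = -2.726661
s=0.290000, u=-2.726661: f=-3.352993 → u ← -2.726661 + 0.29·(-3.352993) = -3.699029
s=0.580000, u=-3.699029: f=-6.124580 → u ← -3.699029 + 0.29·(-6.124580) = -5.475157
u(0.87) ≈ -5.4752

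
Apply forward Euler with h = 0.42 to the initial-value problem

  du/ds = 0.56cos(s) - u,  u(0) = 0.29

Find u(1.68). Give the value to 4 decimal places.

Euler: u_{n+1} = u_n + h·f(s_n, u_n).
s=0.000000, u=0.290000: f=0.270000 → u ← 0.290000 + 0.42·0.270000 = 0.403400
s=0.420000, u=0.403400: f=0.107930 → u ← 0.403400 + 0.42·0.107930 = 0.448731
s=0.840000, u=0.448731: f=-0.074951 → u ← 0.448731 + 0.42·(-0.074951) = 0.417251
s=1.260000, u=0.417251: f=-0.245993 → u ← 0.417251 + 0.42·(-0.245993) = 0.313934
u(1.68) ≈ 0.3139

0.3139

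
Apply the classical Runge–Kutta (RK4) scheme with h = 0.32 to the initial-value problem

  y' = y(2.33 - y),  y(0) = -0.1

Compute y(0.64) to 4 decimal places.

RK4: k1 = f(t_n, y_n); k2 = f(t_n + h/2, y_n + (h/2)·k1); k3 = f(t_n + h/2, y_n + (h/2)·k2); k4 = f(t_n + h, y_n + h·k3); y_{n+1} = y_n + (h/6)·(k1 + 2k2 + 2k3 + k4).
t=0.000000, y=-0.100000:
  k1 = f(0.000000, -0.100000) = -0.243000
  k2 = f(0.160000, -0.138880) = -0.342878
  k3 = f(0.160000, -0.154860) = -0.384807
  k4 = f(0.320000, -0.223138) = -0.569703
  y ← -0.100000 + (0.32/6)·(k1 + 2k2 + 2k3 + k4) = -0.220964
t=0.320000, y=-0.220964:
  k1 = f(0.320000, -0.220964) = -0.563671
  k2 = f(0.480000, -0.311151) = -0.821797
  k3 = f(0.480000, -0.352451) = -0.945434
  k4 = f(0.640000, -0.523503) = -1.493816
  y ← -0.220964 + (0.32/6)·(k1 + 2k2 + 2k3 + k4) = -0.519201
y(0.64) ≈ -0.5192

-0.5192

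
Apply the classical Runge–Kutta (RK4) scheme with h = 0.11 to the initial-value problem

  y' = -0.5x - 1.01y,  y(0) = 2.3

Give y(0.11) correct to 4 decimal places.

2.0552

RK4: k1 = f(x_n, y_n); k2 = f(x_n + h/2, y_n + (h/2)·k1); k3 = f(x_n + h/2, y_n + (h/2)·k2); k4 = f(x_n + h, y_n + h·k3); y_{n+1} = y_n + (h/6)·(k1 + 2k2 + 2k3 + k4).
x=0.000000, y=2.300000:
  k1 = f(0.000000, 2.300000) = -2.323000
  k2 = f(0.055000, 2.172235) = -2.221457
  k3 = f(0.055000, 2.177820) = -2.227098
  k4 = f(0.110000, 2.055019) = -2.130569
  y ← 2.300000 + (0.11/6)·(k1 + 2k2 + 2k3 + k4) = 2.055238
y(0.11) ≈ 2.0552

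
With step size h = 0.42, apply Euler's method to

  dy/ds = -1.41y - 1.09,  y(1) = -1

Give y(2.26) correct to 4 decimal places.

-0.7884

Euler: y_{n+1} = y_n + h·f(s_n, y_n).
s=1.000000, y=-1.000000: f=0.320000 → y ← -1.000000 + 0.42·0.320000 = -0.865600
s=1.420000, y=-0.865600: f=0.130496 → y ← -0.865600 + 0.42·0.130496 = -0.810792
s=1.840000, y=-0.810792: f=0.053216 → y ← -0.810792 + 0.42·0.053216 = -0.788441
y(2.26) ≈ -0.7884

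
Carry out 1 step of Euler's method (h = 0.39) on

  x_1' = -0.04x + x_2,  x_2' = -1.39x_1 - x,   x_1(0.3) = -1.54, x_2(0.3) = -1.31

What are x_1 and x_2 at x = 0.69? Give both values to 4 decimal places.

Euler on (x_1,x_2): x_1_{n+1} = x_1_n + h·x_1', x_2_{n+1} = x_2_n + h·x_2'.
0.300000: (-1.540000, -1.310000); f=(-1.322000, 1.840600) → (-2.055580, -0.592166)
(x_1(0.69), x_2(0.69)) ≈ (-2.0556, -0.5922)

-2.0556, -0.5922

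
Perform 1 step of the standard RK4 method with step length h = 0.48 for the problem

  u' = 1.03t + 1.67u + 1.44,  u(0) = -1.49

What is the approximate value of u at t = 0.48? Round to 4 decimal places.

RK4: k1 = f(t_n, u_n); k2 = f(t_n + h/2, u_n + (h/2)·k1); k3 = f(t_n + h/2, u_n + (h/2)·k2); k4 = f(t_n + h, u_n + h·k3); u_{n+1} = u_n + (h/6)·(k1 + 2k2 + 2k3 + k4).
t=0.000000, u=-1.490000:
  k1 = f(0.000000, -1.490000) = -1.048300
  k2 = f(0.240000, -1.741592) = -1.221259
  k3 = f(0.240000, -1.783102) = -1.290580
  k4 = f(0.480000, -2.109479) = -1.588429
  u ← -1.490000 + (0.48/6)·(k1 + 2k2 + 2k3 + k4) = -2.102833
u(0.48) ≈ -2.1028

-2.1028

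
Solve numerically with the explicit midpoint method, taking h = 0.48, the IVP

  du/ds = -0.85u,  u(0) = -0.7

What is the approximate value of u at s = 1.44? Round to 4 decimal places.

Midpoint: k1 = f(s_n, u_n); k2 = f(s_n + h/2, u_n + (h/2)·k1); u_{n+1} = u_n + h·k2.
s=0.000000, u=-0.700000:
  k1 = f(0.000000, -0.700000) = 0.595000
  k2 = f(0.240000, -0.557200) = 0.473620
  u ← -0.700000 + 0.48·0.473620 = -0.472662
s=0.480000, u=-0.472662:
  k1 = f(0.480000, -0.472662) = 0.401763
  k2 = f(0.720000, -0.376239) = 0.319803
  u ← -0.472662 + 0.48·0.319803 = -0.319157
s=0.960000, u=-0.319157:
  k1 = f(0.960000, -0.319157) = 0.271283
  k2 = f(1.200000, -0.254049) = 0.215941
  u ← -0.319157 + 0.48·0.215941 = -0.215505
u(1.44) ≈ -0.2155

-0.2155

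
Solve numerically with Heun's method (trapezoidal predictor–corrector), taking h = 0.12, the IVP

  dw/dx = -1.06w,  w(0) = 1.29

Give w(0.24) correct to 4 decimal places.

Heun: k1 = f(x_n, w_n); k2 = f(x_n + h, w_n + h·k1); w_{n+1} = w_n + (h/2)·(k1 + k2).
x=0.000000, w=1.290000:
  k1 = f(0.000000, 1.290000) = -1.367400
  k2 = f(0.120000, 1.125912) = -1.193467
  w ← 1.290000 + (0.12/2)·(-1.367400 + (-1.193467)) = 1.136348
x=0.120000, w=1.136348:
  k1 = f(0.120000, 1.136348) = -1.204529
  k2 = f(0.240000, 0.991805) = -1.051313
  w ← 1.136348 + (0.12/2)·(-1.204529 + (-1.051313)) = 1.000997
w(0.24) ≈ 1.0010

1.0010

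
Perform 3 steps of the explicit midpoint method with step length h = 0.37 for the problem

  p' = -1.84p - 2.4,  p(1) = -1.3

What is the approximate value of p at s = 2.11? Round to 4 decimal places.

Midpoint: k1 = f(s_n, p_n); k2 = f(s_n + h/2, p_n + (h/2)·k1); p_{n+1} = p_n + h·k2.
s=1.000000, p=-1.300000:
  k1 = f(1.000000, -1.300000) = -0.008000
  k2 = f(1.185000, -1.301480) = -0.005277
  p ← -1.300000 + 0.37·(-0.005277) = -1.301952
s=1.370000, p=-1.301952:
  k1 = f(1.370000, -1.301952) = -0.004408
  k2 = f(1.555000, -1.302768) = -0.002907
  p ← -1.301952 + 0.37·(-0.002907) = -1.303028
s=1.740000, p=-1.303028:
  k1 = f(1.740000, -1.303028) = -0.002428
  k2 = f(1.925000, -1.303477) = -0.001602
  p ← -1.303028 + 0.37·(-0.001602) = -1.303621
p(2.11) ≈ -1.3036

-1.3036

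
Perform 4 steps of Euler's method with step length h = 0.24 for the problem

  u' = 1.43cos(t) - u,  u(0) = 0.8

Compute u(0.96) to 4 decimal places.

Euler: u_{n+1} = u_n + h·f(t_n, u_n).
t=0.000000, u=0.800000: f=0.630000 → u ← 0.800000 + 0.24·0.630000 = 0.951200
t=0.240000, u=0.951200: f=0.437813 → u ← 0.951200 + 0.24·0.437813 = 1.056275
t=0.480000, u=1.056275: f=0.212128 → u ← 1.056275 + 0.24·0.212128 = 1.107186
t=0.720000, u=1.107186: f=-0.032104 → u ← 1.107186 + 0.24·(-0.032104) = 1.099481
u(0.96) ≈ 1.0995

1.0995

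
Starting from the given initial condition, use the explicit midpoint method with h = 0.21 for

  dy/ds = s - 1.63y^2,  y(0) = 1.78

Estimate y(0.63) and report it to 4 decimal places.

0.8418

Midpoint: k1 = f(s_n, y_n); k2 = f(s_n + h/2, y_n + (h/2)·k1); y_{n+1} = y_n + h·k2.
s=0.000000, y=1.780000:
  k1 = f(0.000000, 1.780000) = -5.164492
  k2 = f(0.105000, 1.237728) = -2.392113
  y ← 1.780000 + 0.21·(-2.392113) = 1.277656
s=0.210000, y=1.277656:
  k1 = f(0.210000, 1.277656) = -2.450821
  k2 = f(0.315000, 1.020320) = -1.381916
  y ← 1.277656 + 0.21·(-1.381916) = 0.987454
s=0.420000, y=0.987454:
  k1 = f(0.420000, 0.987454) = -1.169356
  k2 = f(0.525000, 0.864671) = -0.693680
  y ← 0.987454 + 0.21·(-0.693680) = 0.841781
y(0.63) ≈ 0.8418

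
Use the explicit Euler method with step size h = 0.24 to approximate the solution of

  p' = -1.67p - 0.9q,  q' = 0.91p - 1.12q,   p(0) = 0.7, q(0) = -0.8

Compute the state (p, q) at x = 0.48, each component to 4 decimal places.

Euler on (p,q): p_{n+1} = p_n + h·p', q_{n+1} = q_n + h·q'.
0.000000: (0.700000, -0.800000); f=(-0.449000, 1.533000) → (0.592240, -0.432080)
0.240000: (0.592240, -0.432080); f=(-0.600169, 1.022868) → (0.448199, -0.186592)
(p(0.48), q(0.48)) ≈ (0.4482, -0.1866)

0.4482, -0.1866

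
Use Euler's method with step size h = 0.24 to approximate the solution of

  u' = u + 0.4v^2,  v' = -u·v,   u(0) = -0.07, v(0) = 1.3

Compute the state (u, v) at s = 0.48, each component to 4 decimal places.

0.2613, 1.2979

Euler on (u,v): u_{n+1} = u_n + h·u', v_{n+1} = v_n + h·v'.
0.000000: (-0.070000, 1.300000); f=(0.606000, 0.091000) → (0.075440, 1.321840)
0.240000: (0.075440, 1.321840); f=(0.774344, -0.099720) → (0.261283, 1.297907)
(u(0.48), v(0.48)) ≈ (0.2613, 1.2979)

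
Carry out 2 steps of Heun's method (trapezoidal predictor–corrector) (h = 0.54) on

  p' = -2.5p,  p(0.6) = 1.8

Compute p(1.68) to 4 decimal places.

0.5670

Heun: k1 = f(x_n, p_n); k2 = f(x_n + h, p_n + h·k1); p_{n+1} = p_n + (h/2)·(k1 + k2).
x=0.600000, p=1.800000:
  k1 = f(0.600000, 1.800000) = -4.500000
  k2 = f(1.140000, -0.630000) = 1.575000
  p ← 1.800000 + (0.54/2)·(-4.500000 + 1.575000) = 1.010250
x=1.140000, p=1.010250:
  k1 = f(1.140000, 1.010250) = -2.525625
  k2 = f(1.680000, -0.353588) = 0.883969
  p ← 1.010250 + (0.54/2)·(-2.525625 + 0.883969) = 0.567003
p(1.68) ≈ 0.5670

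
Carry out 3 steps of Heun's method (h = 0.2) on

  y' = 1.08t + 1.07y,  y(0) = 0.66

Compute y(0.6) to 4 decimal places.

Heun: k1 = f(t_n, y_n); k2 = f(t_n + h, y_n + h·k1); y_{n+1} = y_n + (h/2)·(k1 + k2).
t=0.000000, y=0.660000:
  k1 = f(0.000000, 0.660000) = 0.706200
  k2 = f(0.200000, 0.801240) = 1.073327
  y ← 0.660000 + (0.2/2)·(0.706200 + 1.073327) = 0.837953
t=0.200000, y=0.837953:
  k1 = f(0.200000, 0.837953) = 1.112609
  k2 = f(0.400000, 1.060475) = 1.566708
  y ← 0.837953 + (0.2/2)·(1.112609 + 1.566708) = 1.105884
t=0.400000, y=1.105884:
  k1 = f(0.400000, 1.105884) = 1.615296
  k2 = f(0.600000, 1.428944) = 2.176970
  y ← 1.105884 + (0.2/2)·(1.615296 + 2.176970) = 1.485111
y(0.6) ≈ 1.4851

1.4851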